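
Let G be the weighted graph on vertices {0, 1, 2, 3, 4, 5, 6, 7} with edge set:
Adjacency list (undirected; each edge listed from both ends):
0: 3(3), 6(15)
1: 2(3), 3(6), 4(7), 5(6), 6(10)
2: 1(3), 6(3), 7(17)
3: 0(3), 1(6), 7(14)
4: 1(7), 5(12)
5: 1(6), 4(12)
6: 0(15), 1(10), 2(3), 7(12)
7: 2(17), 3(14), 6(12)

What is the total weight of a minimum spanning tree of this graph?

40

Prim's algorithm from 3:
Step 1: frontier [0 3 3, 1 3 6, 3 7 14] → take 0 3 (3); add 0.
Step 2: frontier [0 6 15, 1 3 6, 3 7 14] → take 1 3 (6); add 1.
Step 3: frontier [0 6 15, 1 2 3, 1 5 6, 1 4 7, 1 6 10, 3 7 14] → take 1 2 (3); add 2.
Step 4: frontier [0 6 15, 1 5 6, 1 4 7, 1 6 10, 2 6 3, 2 7 17, 3 7 14] → take 2 6 (3); add 6.
Step 5: frontier [1 5 6, 1 4 7, 2 7 17, 3 7 14, 6 7 12] → take 1 5 (6); add 5.
Step 6: frontier [1 4 7, 2 7 17, 3 7 14, 4 5 12, 6 7 12] → take 1 4 (7); add 4.
Step 7: frontier [2 7 17, 3 7 14, 6 7 12] → take 6 7 (12); add 7.
MST edges: 0 3, 1 3, 1 2, 2 6, 1 5, 1 4, 6 7; total weight 3+6+3+3+6+7+12 = 40.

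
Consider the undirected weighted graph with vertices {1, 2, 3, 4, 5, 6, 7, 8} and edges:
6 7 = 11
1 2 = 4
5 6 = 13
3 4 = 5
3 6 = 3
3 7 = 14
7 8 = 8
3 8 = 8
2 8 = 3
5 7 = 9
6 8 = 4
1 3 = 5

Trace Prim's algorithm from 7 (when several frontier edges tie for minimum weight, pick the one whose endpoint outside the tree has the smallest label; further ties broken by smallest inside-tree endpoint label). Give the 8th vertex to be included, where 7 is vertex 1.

Prim's algorithm from 7:
Step 1: cheapest edge leaving the tree is 7 8 (8); add 8.
Step 2: cheapest edge leaving the tree is 2 8 (3); add 2.
Step 3: cheapest edge leaving the tree is 1 2 (4); add 1.
Step 4: cheapest edge leaving the tree is 6 8 (4); add 6.
Step 5: cheapest edge leaving the tree is 3 6 (3); add 3.
Step 6: cheapest edge leaving the tree is 3 4 (5); add 4.
Step 7: cheapest edge leaving the tree is 5 7 (9); add 5.
Vertex order: 7, 8, 2, 1, 6, 3, 4, 5. The 8th vertex is 5.

5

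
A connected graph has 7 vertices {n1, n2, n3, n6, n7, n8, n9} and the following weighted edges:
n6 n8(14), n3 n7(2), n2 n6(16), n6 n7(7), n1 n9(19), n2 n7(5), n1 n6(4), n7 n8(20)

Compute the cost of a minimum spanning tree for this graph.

51

Kruskal's algorithm — process edges by increasing weight (ties by edge label):
n3 n7 (2): add — endpoints in different components.
n1 n6 (4): add — endpoints in different components.
n2 n7 (5): add — endpoints in different components.
n6 n7 (7): add — endpoints in different components.
n6 n8 (14): add — endpoints in different components.
n2 n6 (16): skip — n6 and n2 already connected.
n1 n9 (19): add — endpoints in different components.
MST edges: n3 n7, n1 n6, n2 n7, n6 n7, n6 n8, n1 n9; total weight 2+4+5+7+14+19 = 51.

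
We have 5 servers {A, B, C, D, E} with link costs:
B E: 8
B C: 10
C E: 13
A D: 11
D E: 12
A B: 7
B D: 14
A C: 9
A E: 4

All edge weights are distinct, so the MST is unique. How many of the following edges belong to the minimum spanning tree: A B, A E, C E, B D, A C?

3

Kruskal: consider edges lightest-first.
A E (4): add — endpoints in different components.
A B (7): add — endpoints in different components.
B E (8): skip — B and E already connected.
A C (9): add — endpoints in different components.
B C (10): skip — B and C already connected.
A D (11): add — endpoints in different components.
MST edge set: {A E, A B, A C, A D}.
Of the listed edges, {A B, A E, A C} are in the MST → 3.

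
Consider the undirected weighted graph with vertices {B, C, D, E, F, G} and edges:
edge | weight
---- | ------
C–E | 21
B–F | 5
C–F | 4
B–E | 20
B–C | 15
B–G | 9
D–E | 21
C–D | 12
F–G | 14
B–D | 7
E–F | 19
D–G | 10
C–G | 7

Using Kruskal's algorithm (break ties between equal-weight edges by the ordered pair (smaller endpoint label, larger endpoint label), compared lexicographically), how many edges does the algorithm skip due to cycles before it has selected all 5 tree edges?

5

Kruskal's algorithm — process edges by increasing weight (ties by edge label):
C–F (4): add — endpoints in different components.
B–F (5): add — endpoints in different components.
B–D (7): add — endpoints in different components.
C–G (7): add — endpoints in different components.
B–G (9): skip — B and G already connected.
D–G (10): skip — D and G already connected.
C–D (12): skip — C and D already connected.
F–G (14): skip — F and G already connected.
B–C (15): skip — B and C already connected.
E–F (19): add — endpoints in different components.
Edges rejected before the tree was complete: 5.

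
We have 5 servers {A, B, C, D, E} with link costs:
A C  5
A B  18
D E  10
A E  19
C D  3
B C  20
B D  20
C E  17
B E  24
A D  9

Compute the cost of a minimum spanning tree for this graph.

36

Sort edges by weight, then run Kruskal:
C D (3): add. Components now {A} {B} {C,D} {E}
A C (5): add. Components now {A,C,D} {B} {E}
A D (9): skip — A and D already connected.
D E (10): add. Components now {A,C,D,E} {B}
C E (17): skip — C and E already connected.
A B (18): add. Components now {A,B,C,D,E}
MST edges: C D, A C, D E, A B; total weight 3+5+10+18 = 36.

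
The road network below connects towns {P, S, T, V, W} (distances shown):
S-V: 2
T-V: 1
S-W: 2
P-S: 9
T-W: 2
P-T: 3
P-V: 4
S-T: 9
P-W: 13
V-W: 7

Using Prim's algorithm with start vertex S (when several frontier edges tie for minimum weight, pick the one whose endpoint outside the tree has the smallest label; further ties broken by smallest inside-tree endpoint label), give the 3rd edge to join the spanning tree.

Grow the tree from S using Prim:
Step 1: frontier [S-V 2, S-W 2, P-S 9, S-T 9] → take S-V (2); add V.
Step 2: frontier [S-W 2, P-S 9, S-T 9, T-V 1, P-V 4, V-W 7] → take T-V (1); add T.
Step 3: frontier [S-W 2, P-S 9, T-W 2, P-T 3, P-V 4, V-W 7] → take S-W (2); add W.
Step 4: frontier [P-S 9, P-T 3, P-V 4, P-W 13] → take P-T (3); add P.
The 3rd edge added is S-W.

S-W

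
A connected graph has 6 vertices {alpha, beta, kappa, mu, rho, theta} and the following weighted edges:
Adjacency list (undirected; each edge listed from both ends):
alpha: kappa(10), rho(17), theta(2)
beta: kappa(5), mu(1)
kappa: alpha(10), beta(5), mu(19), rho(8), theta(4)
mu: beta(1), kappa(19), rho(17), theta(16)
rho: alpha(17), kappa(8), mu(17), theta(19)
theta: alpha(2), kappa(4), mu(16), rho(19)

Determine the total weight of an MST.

Kruskal's algorithm — process edges by increasing weight (ties by edge label):
beta—mu (1): add. Components now {beta,mu} {rho} {theta} {kappa} {alpha}
alpha—theta (2): add. Components now {beta,mu} {rho} {alpha,theta} {kappa}
kappa—theta (4): add. Components now {beta,mu} {rho} {alpha,kappa,theta}
beta—kappa (5): add. Components now {alpha,beta,kappa,mu,theta} {rho}
kappa—rho (8): add. Components now {alpha,beta,kappa,mu,rho,theta}
MST edges: beta—mu, alpha—theta, kappa—theta, beta—kappa, kappa—rho; total weight 1+2+4+5+8 = 20.

20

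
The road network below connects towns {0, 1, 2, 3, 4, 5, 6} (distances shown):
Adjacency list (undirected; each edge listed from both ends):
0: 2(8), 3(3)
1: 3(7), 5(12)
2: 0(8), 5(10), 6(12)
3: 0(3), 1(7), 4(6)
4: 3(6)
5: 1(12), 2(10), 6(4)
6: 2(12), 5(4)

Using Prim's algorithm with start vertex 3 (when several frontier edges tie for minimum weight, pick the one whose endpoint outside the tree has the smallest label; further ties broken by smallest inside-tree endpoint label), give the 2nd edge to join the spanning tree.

Prim's algorithm from 3:
Step 1: frontier [0—3 3, 3—4 6, 1—3 7] → take 0—3 (3); add 0.
Step 2: frontier [0—2 8, 3—4 6, 1—3 7] → take 3—4 (6); add 4.
Step 3: frontier [0—2 8, 1—3 7] → take 1—3 (7); add 1.
Step 4: frontier [0—2 8, 1—5 12] → take 0—2 (8); add 2.
Step 5: frontier [1—5 12, 2—5 10, 2—6 12] → take 2—5 (10); add 5.
Step 6: frontier [2—6 12, 5—6 4] → take 5—6 (4); add 6.
The 2nd edge added is 3—4.

3-4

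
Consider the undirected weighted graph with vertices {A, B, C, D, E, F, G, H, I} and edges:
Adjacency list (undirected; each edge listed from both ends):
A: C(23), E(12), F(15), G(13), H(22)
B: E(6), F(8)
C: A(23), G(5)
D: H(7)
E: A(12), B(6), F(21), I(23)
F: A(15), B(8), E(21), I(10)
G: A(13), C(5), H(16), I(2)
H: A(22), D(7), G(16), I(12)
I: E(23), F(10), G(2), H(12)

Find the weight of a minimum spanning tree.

Prim, starting at C.
Step 1: cheapest edge leaving the tree is C G (5); add G.
Step 2: cheapest edge leaving the tree is G I (2); add I.
Step 3: cheapest edge leaving the tree is F I (10); add F.
Step 4: cheapest edge leaving the tree is B F (8); add B.
Step 5: cheapest edge leaving the tree is B E (6); add E.
Step 6: cheapest edge leaving the tree is A E (12); add A.
Step 7: cheapest edge leaving the tree is H I (12); add H.
Step 8: cheapest edge leaving the tree is D H (7); add D.
MST edges: C G, G I, F I, B F, B E, A E, H I, D H; total weight 5+2+10+8+6+12+12+7 = 62.

62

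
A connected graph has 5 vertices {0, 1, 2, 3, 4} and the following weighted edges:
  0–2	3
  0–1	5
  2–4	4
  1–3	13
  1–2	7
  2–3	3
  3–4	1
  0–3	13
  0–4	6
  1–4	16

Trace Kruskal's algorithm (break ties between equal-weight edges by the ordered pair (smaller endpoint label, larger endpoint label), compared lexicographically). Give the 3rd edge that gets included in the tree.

Kruskal: consider edges lightest-first.
3–4 (1): add — endpoints in different components.
0–2 (3): add — endpoints in different components.
2–3 (3): add — endpoints in different components.
2–4 (4): skip — 2 and 4 already connected.
0–1 (5): add — endpoints in different components.
The 3rd edge added is 2–3.

2-3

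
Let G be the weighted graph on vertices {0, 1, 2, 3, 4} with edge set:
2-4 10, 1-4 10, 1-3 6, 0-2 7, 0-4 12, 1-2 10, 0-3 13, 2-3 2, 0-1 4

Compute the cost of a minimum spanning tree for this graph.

22

Prim's algorithm from 0:
Step 1: cheapest edge leaving the tree is 0-1 (4); add 1.
Step 2: cheapest edge leaving the tree is 1-3 (6); add 3.
Step 3: cheapest edge leaving the tree is 2-3 (2); add 2.
Step 4: cheapest edge leaving the tree is 1-4 (10); add 4.
MST edges: 0-1, 1-3, 2-3, 1-4; total weight 4+6+2+10 = 22.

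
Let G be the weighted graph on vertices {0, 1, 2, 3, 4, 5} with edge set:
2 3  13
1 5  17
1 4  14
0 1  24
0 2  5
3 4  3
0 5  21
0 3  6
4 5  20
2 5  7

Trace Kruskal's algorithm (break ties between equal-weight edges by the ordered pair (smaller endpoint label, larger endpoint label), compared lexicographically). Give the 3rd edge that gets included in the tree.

Sort edges by weight, then run Kruskal:
3 4 (3): add — endpoints in different components.
0 2 (5): add — endpoints in different components.
0 3 (6): add — endpoints in different components.
2 5 (7): add — endpoints in different components.
2 3 (13): skip — 2 and 3 already connected.
1 4 (14): add — endpoints in different components.
The 3rd edge added is 0 3.

0-3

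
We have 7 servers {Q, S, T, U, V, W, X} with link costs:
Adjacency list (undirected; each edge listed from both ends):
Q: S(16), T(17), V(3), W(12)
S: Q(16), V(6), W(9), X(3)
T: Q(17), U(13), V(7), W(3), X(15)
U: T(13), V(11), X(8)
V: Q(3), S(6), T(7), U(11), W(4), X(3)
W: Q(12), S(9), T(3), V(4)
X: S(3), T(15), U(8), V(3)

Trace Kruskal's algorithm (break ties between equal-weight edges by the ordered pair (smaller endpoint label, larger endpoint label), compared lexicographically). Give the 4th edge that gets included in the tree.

V-X

Sort edges by weight, then run Kruskal:
Q—V (3): add. Components now {T} {W} {Q,V} {S} {U} {X}
S—X (3): add. Components now {T} {W} {Q,V} {S,X} {U}
T—W (3): add. Components now {T,W} {Q,V} {S,X} {U}
V—X (3): add. Components now {T,W} {Q,S,V,X} {U}
V—W (4): add. Components now {Q,S,T,V,W,X} {U}
S—V (6): skip — S and V already connected.
T—V (7): skip — T and V already connected.
U—X (8): add. Components now {Q,S,T,U,V,W,X}
The 4th edge added is V—X.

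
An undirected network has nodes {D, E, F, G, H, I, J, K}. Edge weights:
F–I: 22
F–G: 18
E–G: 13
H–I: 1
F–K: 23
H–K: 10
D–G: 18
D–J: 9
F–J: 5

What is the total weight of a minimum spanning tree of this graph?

78

Grow the tree from H using Prim:
Step 1: cheapest edge leaving the tree is H–I (1); add I.
Step 2: cheapest edge leaving the tree is H–K (10); add K.
Step 3: cheapest edge leaving the tree is F–I (22); add F.
Step 4: cheapest edge leaving the tree is F–J (5); add J.
Step 5: cheapest edge leaving the tree is D–J (9); add D.
Step 6: cheapest edge leaving the tree is D–G (18); add G.
Step 7: cheapest edge leaving the tree is E–G (13); add E.
MST edges: H–I, H–K, F–I, F–J, D–J, D–G, E–G; total weight 1+10+22+5+9+18+13 = 78.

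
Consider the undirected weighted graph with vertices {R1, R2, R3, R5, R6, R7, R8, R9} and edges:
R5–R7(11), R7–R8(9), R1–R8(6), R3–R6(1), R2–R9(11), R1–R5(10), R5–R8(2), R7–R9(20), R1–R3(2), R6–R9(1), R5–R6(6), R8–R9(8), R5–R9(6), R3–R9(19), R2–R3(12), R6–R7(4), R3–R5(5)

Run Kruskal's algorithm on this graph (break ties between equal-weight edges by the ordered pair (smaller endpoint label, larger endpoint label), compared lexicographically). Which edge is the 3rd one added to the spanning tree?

Kruskal's algorithm — process edges by increasing weight (ties by edge label):
R3–R6 (1): add — endpoints in different components.
R6–R9 (1): add — endpoints in different components.
R1–R3 (2): add — endpoints in different components.
R5–R8 (2): add — endpoints in different components.
R6–R7 (4): add — endpoints in different components.
R3–R5 (5): add — endpoints in different components.
R1–R8 (6): skip — R1 and R8 already connected.
R5–R6 (6): skip — R6 and R5 already connected.
R5–R9 (6): skip — R9 and R5 already connected.
R8–R9 (8): skip — R9 and R8 already connected.
R7–R8 (9): skip — R8 and R7 already connected.
R1–R5 (10): skip — R1 and R5 already connected.
R2–R9 (11): add — endpoints in different components.
The 3rd edge added is R1–R3.

R1-R3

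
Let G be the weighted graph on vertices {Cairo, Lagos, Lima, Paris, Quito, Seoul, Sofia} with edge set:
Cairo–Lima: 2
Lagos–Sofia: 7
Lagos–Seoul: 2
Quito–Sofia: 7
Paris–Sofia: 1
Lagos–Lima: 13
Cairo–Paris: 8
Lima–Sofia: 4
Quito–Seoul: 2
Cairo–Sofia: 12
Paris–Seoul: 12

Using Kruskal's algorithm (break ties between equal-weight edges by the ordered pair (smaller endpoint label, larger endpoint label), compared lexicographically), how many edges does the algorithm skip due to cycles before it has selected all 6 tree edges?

0

Kruskal: consider edges lightest-first.
Paris–Sofia (1): add — endpoints in different components.
Cairo–Lima (2): add — endpoints in different components.
Lagos–Seoul (2): add — endpoints in different components.
Quito–Seoul (2): add — endpoints in different components.
Lima–Sofia (4): add — endpoints in different components.
Lagos–Sofia (7): add — endpoints in different components.
Edges rejected before the tree was complete: 0.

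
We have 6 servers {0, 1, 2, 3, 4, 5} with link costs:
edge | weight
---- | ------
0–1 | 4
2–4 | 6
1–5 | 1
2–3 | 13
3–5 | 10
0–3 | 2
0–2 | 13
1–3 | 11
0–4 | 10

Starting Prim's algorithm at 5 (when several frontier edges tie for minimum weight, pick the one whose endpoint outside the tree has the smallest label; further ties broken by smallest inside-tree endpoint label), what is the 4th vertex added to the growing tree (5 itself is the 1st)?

Prim, starting at 5.
Step 1: cheapest edge leaving the tree is 1–5 (1); add 1.
Step 2: cheapest edge leaving the tree is 0–1 (4); add 0.
Step 3: cheapest edge leaving the tree is 0–3 (2); add 3.
Step 4: cheapest edge leaving the tree is 0–4 (10); add 4.
Step 5: cheapest edge leaving the tree is 2–4 (6); add 2.
Vertex order: 5, 1, 0, 3, 4, 2. The 4th vertex is 3.

3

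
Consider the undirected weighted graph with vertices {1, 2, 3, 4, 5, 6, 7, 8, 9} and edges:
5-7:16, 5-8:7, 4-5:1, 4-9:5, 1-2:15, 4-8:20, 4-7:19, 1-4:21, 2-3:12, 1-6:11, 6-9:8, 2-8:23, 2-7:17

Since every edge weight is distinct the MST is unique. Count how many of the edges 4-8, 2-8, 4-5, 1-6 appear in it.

Kruskal's algorithm — process edges by increasing weight (ties by edge label):
4-5 (1): add — endpoints in different components.
4-9 (5): add — endpoints in different components.
5-8 (7): add — endpoints in different components.
6-9 (8): add — endpoints in different components.
1-6 (11): add — endpoints in different components.
2-3 (12): add — endpoints in different components.
1-2 (15): add — endpoints in different components.
5-7 (16): add — endpoints in different components.
MST edge set: {4-5, 4-9, 5-8, 6-9, 1-6, 2-3, 1-2, 5-7}.
Of the listed edges, {4-5, 1-6} are in the MST → 2.

2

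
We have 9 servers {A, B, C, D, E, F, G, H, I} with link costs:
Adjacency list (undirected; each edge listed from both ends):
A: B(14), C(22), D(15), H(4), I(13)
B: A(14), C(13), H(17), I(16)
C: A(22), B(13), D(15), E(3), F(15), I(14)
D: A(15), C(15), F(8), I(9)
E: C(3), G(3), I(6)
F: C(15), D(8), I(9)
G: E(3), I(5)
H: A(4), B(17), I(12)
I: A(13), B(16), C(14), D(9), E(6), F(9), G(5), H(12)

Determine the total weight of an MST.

Prim's algorithm from A:
Step 1: cheapest edge leaving the tree is A H (4); add H.
Step 2: cheapest edge leaving the tree is H I (12); add I.
Step 3: cheapest edge leaving the tree is G I (5); add G.
Step 4: cheapest edge leaving the tree is E G (3); add E.
Step 5: cheapest edge leaving the tree is C E (3); add C.
Step 6: cheapest edge leaving the tree is D I (9); add D.
Step 7: cheapest edge leaving the tree is D F (8); add F.
Step 8: cheapest edge leaving the tree is B C (13); add B.
MST edges: A H, H I, G I, E G, C E, D I, D F, B C; total weight 4+12+5+3+3+9+8+13 = 57.

57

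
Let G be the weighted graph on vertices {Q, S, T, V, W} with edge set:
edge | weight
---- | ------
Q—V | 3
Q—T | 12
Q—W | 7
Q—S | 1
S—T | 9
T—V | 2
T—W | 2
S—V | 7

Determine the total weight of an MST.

Sort edges by weight, then run Kruskal:
Q—S (1): add — endpoints in different components.
T—V (2): add — endpoints in different components.
T—W (2): add — endpoints in different components.
Q—V (3): add — endpoints in different components.
MST edges: Q—S, T—V, T—W, Q—V; total weight 1+2+2+3 = 8.

8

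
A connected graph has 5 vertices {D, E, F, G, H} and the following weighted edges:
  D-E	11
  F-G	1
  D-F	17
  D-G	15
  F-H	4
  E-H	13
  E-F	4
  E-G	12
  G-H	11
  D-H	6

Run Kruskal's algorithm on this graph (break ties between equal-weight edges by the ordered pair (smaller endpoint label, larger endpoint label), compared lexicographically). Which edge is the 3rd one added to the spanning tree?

F-H

Kruskal: consider edges lightest-first.
F-G (1): add. Components now {D} {E} {F,G} {H}
E-F (4): add. Components now {D} {E,F,G} {H}
F-H (4): add. Components now {D} {E,F,G,H}
D-H (6): add. Components now {D,E,F,G,H}
The 3rd edge added is F-H.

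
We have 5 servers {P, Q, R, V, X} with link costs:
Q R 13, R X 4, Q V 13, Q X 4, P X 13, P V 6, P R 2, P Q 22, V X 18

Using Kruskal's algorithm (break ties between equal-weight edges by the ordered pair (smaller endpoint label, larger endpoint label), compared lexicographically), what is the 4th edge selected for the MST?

P-V

Kruskal's algorithm — process edges by increasing weight (ties by edge label):
P R (2): add — endpoints in different components.
Q X (4): add — endpoints in different components.
R X (4): add — endpoints in different components.
P V (6): add — endpoints in different components.
The 4th edge added is P V.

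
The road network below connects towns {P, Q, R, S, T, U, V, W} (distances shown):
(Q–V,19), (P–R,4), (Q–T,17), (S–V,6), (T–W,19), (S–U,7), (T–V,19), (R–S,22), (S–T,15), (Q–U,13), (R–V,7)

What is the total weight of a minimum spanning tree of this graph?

71

Prim, starting at T.
Step 1: frontier [S–T 15, Q–T 17, T–V 19, T–W 19] → take S–T (15); add S.
Step 2: frontier [S–V 6, S–U 7, R–S 22, Q–T 17, T–V 19, T–W 19] → take S–V (6); add V.
Step 3: frontier [S–U 7, R–S 22, Q–T 17, T–W 19, R–V 7, Q–V 19] → take R–V (7); add R.
Step 4: frontier [P–R 4, S–U 7, Q–T 17, T–W 19, Q–V 19] → take P–R (4); add P.
Step 5: frontier [S–U 7, Q–T 17, T–W 19, Q–V 19] → take S–U (7); add U.
Step 6: frontier [Q–T 17, T–W 19, Q–U 13, Q–V 19] → take Q–U (13); add Q.
Step 7: frontier [T–W 19] → take T–W (19); add W.
MST edges: S–T, S–V, R–V, P–R, S–U, Q–U, T–W; total weight 15+6+7+4+7+13+19 = 71.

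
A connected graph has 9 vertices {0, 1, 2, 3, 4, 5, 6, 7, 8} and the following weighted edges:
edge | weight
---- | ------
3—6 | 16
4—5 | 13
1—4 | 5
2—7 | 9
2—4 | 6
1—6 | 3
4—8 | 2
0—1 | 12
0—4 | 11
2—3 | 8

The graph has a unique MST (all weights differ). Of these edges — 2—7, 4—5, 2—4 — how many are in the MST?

Kruskal's algorithm — process edges by increasing weight (ties by edge label):
4—8 (2): add — endpoints in different components.
1—6 (3): add — endpoints in different components.
1—4 (5): add — endpoints in different components.
2—4 (6): add — endpoints in different components.
2—3 (8): add — endpoints in different components.
2—7 (9): add — endpoints in different components.
0—4 (11): add — endpoints in different components.
0—1 (12): skip — 0 and 1 already connected.
4—5 (13): add — endpoints in different components.
MST edge set: {4—8, 1—6, 1—4, 2—4, 2—3, 2—7, 0—4, 4—5}.
Of the listed edges, {2—7, 4—5, 2—4} are in the MST → 3.

3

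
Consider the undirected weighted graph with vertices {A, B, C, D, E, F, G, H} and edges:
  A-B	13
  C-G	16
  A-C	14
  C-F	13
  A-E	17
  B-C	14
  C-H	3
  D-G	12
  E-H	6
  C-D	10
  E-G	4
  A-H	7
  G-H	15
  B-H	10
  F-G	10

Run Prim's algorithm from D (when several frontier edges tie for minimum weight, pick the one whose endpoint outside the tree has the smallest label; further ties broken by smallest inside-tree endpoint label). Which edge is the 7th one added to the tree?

Prim, starting at D.
Step 1: cheapest edge leaving the tree is C-D (10); add C.
Step 2: cheapest edge leaving the tree is C-H (3); add H.
Step 3: cheapest edge leaving the tree is E-H (6); add E.
Step 4: cheapest edge leaving the tree is E-G (4); add G.
Step 5: cheapest edge leaving the tree is A-H (7); add A.
Step 6: cheapest edge leaving the tree is B-H (10); add B.
Step 7: cheapest edge leaving the tree is F-G (10); add F.
The 7th edge added is F-G.

F-G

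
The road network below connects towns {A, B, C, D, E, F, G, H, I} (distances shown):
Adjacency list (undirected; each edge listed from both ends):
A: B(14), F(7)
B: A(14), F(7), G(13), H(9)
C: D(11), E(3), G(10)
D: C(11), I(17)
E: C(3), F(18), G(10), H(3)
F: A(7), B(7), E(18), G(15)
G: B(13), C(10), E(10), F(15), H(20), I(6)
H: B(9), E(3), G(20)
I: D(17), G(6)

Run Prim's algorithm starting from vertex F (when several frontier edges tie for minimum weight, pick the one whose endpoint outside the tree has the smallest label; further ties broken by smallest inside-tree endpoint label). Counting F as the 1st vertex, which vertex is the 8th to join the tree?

Prim's algorithm from F:
Step 1: cheapest edge leaving the tree is A–F (7); add A.
Step 2: cheapest edge leaving the tree is B–F (7); add B.
Step 3: cheapest edge leaving the tree is B–H (9); add H.
Step 4: cheapest edge leaving the tree is E–H (3); add E.
Step 5: cheapest edge leaving the tree is C–E (3); add C.
Step 6: cheapest edge leaving the tree is C–G (10); add G.
Step 7: cheapest edge leaving the tree is G–I (6); add I.
Step 8: cheapest edge leaving the tree is C–D (11); add D.
Vertex order: F, A, B, H, E, C, G, I, D. The 8th vertex is I.

I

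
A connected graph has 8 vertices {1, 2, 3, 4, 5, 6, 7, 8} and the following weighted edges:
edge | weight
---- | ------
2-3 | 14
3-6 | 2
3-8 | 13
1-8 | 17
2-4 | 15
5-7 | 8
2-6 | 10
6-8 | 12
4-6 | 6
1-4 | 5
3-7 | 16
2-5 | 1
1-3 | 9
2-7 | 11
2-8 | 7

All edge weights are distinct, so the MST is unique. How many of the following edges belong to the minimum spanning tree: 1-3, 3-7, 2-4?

Sort edges by weight, then run Kruskal:
2-5 (1): add — endpoints in different components.
3-6 (2): add — endpoints in different components.
1-4 (5): add — endpoints in different components.
4-6 (6): add — endpoints in different components.
2-8 (7): add — endpoints in different components.
5-7 (8): add — endpoints in different components.
1-3 (9): skip — 1 and 3 already connected.
2-6 (10): add — endpoints in different components.
MST edge set: {2-5, 3-6, 1-4, 4-6, 2-8, 5-7, 2-6}.
Of the listed edges, {} are in the MST → 0.

0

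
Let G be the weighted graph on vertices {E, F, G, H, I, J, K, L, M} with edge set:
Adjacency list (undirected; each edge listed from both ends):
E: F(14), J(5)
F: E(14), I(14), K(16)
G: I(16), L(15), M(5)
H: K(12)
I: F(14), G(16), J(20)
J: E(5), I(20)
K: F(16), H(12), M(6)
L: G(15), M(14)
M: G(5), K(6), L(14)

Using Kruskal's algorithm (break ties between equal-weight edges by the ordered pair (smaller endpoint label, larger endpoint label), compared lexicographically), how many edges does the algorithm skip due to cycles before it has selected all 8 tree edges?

1

Kruskal: consider edges lightest-first.
E—J (5): add — endpoints in different components.
G—M (5): add — endpoints in different components.
K—M (6): add — endpoints in different components.
H—K (12): add — endpoints in different components.
E—F (14): add — endpoints in different components.
F—I (14): add — endpoints in different components.
L—M (14): add — endpoints in different components.
G—L (15): skip — G and L already connected.
F—K (16): add — endpoints in different components.
Edges rejected before the tree was complete: 1.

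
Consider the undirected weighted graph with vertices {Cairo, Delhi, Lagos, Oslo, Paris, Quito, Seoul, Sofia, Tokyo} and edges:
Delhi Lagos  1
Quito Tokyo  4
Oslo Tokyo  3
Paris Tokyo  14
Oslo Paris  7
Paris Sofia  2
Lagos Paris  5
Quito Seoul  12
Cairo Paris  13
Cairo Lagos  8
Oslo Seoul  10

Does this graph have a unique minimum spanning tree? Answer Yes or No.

Yes

Kruskal's algorithm — process edges by increasing weight (ties by edge label):
Delhi Lagos (1): add — endpoints in different components.
Paris Sofia (2): add — endpoints in different components.
Oslo Tokyo (3): add — endpoints in different components.
Quito Tokyo (4): add — endpoints in different components.
Lagos Paris (5): add — endpoints in different components.
Oslo Paris (7): add — endpoints in different components.
Cairo Lagos (8): add — endpoints in different components.
Oslo Seoul (10): add — endpoints in different components.
Every non-tree edge has weight strictly greater than the heaviest edge on the tree path between its endpoints, so the MST is unique.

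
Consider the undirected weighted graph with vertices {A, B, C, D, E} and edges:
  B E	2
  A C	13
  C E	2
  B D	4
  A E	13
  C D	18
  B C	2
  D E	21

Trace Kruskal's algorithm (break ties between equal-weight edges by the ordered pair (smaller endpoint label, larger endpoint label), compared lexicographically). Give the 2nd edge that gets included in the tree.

B-E

Kruskal's algorithm — process edges by increasing weight (ties by edge label):
B C (2): add — endpoints in different components.
B E (2): add — endpoints in different components.
C E (2): skip — C and E already connected.
B D (4): add — endpoints in different components.
A C (13): add — endpoints in different components.
The 2nd edge added is B E.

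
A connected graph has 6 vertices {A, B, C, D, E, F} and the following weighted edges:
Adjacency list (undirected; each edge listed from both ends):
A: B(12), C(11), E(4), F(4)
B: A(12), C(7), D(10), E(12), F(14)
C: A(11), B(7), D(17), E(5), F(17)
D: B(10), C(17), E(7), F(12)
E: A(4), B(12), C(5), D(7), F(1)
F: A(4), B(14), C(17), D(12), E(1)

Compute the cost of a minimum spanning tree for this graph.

24

Sort edges by weight, then run Kruskal:
E F (1): add — endpoints in different components.
A E (4): add — endpoints in different components.
A F (4): skip — A and F already connected.
C E (5): add — endpoints in different components.
B C (7): add — endpoints in different components.
D E (7): add — endpoints in different components.
MST edges: E F, A E, C E, B C, D E; total weight 1+4+5+7+7 = 24.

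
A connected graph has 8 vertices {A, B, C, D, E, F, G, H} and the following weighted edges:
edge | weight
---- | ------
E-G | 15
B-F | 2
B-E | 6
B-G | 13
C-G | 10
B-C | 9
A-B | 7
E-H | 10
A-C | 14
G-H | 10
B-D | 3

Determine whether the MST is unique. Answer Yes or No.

No

Kruskal: consider edges lightest-first.
B-F (2): add — endpoints in different components.
B-D (3): add — endpoints in different components.
B-E (6): add — endpoints in different components.
A-B (7): add — endpoints in different components.
B-C (9): add — endpoints in different components.
C-G (10): add — endpoints in different components.
E-H (10): add — endpoints in different components.
Non-tree edge G-H has weight 10, equal to the heaviest edge on its tree cycle — swapping gives another MST of the same weight. Not unique.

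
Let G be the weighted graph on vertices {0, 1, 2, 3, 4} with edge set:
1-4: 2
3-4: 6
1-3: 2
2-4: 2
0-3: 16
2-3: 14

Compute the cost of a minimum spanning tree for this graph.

Sort edges by weight, then run Kruskal:
1-3 (2): add — endpoints in different components.
1-4 (2): add — endpoints in different components.
2-4 (2): add — endpoints in different components.
3-4 (6): skip — 3 and 4 already connected.
2-3 (14): skip — 2 and 3 already connected.
0-3 (16): add — endpoints in different components.
MST edges: 1-3, 1-4, 2-4, 0-3; total weight 2+2+2+16 = 22.

22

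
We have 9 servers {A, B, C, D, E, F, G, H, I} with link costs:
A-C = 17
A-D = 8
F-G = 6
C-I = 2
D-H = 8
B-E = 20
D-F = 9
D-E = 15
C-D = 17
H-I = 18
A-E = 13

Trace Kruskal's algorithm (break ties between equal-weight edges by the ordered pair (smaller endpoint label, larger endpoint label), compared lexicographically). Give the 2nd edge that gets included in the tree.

F-G

Kruskal's algorithm — process edges by increasing weight (ties by edge label):
C-I (2): add — endpoints in different components.
F-G (6): add — endpoints in different components.
A-D (8): add — endpoints in different components.
D-H (8): add — endpoints in different components.
D-F (9): add — endpoints in different components.
A-E (13): add — endpoints in different components.
D-E (15): skip — D and E already connected.
A-C (17): add — endpoints in different components.
C-D (17): skip — C and D already connected.
H-I (18): skip — H and I already connected.
B-E (20): add — endpoints in different components.
The 2nd edge added is F-G.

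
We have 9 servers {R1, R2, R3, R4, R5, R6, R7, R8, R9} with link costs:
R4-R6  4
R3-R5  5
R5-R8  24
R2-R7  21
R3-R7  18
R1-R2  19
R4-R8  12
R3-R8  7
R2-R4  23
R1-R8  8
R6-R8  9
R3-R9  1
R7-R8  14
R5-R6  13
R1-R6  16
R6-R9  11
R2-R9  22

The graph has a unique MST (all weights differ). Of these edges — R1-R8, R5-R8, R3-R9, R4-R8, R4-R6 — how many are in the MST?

3

Kruskal: consider edges lightest-first.
R3-R9 (1): add — endpoints in different components.
R4-R6 (4): add — endpoints in different components.
R3-R5 (5): add — endpoints in different components.
R3-R8 (7): add — endpoints in different components.
R1-R8 (8): add — endpoints in different components.
R6-R8 (9): add — endpoints in different components.
R6-R9 (11): skip — R9 and R6 already connected.
R4-R8 (12): skip — R4 and R8 already connected.
R5-R6 (13): skip — R6 and R5 already connected.
R7-R8 (14): add — endpoints in different components.
R1-R6 (16): skip — R1 and R6 already connected.
R3-R7 (18): skip — R3 and R7 already connected.
R1-R2 (19): add — endpoints in different components.
MST edge set: {R3-R9, R4-R6, R3-R5, R3-R8, R1-R8, R6-R8, R7-R8, R1-R2}.
Of the listed edges, {R1-R8, R3-R9, R4-R6} are in the MST → 3.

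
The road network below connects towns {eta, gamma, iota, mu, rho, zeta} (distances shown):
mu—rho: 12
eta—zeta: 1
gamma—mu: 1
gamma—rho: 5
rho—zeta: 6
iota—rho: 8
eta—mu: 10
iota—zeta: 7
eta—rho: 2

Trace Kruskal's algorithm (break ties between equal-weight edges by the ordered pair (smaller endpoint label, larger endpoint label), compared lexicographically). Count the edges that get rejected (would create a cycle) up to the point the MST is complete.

1

Sort edges by weight, then run Kruskal:
eta—zeta (1): add — endpoints in different components.
gamma—mu (1): add — endpoints in different components.
eta—rho (2): add — endpoints in different components.
gamma—rho (5): add — endpoints in different components.
rho—zeta (6): skip — rho and zeta already connected.
iota—zeta (7): add — endpoints in different components.
Edges rejected before the tree was complete: 1.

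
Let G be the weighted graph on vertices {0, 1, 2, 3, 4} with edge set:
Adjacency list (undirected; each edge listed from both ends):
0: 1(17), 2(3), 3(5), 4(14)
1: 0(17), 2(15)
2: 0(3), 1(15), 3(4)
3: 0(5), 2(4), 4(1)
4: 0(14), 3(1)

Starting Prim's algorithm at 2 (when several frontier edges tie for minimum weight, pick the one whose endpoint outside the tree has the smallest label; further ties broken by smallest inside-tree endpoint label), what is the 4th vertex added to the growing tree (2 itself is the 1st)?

4

Prim, starting at 2.
Step 1: cheapest edge leaving the tree is 0—2 (3); add 0.
Step 2: cheapest edge leaving the tree is 2—3 (4); add 3.
Step 3: cheapest edge leaving the tree is 3—4 (1); add 4.
Step 4: cheapest edge leaving the tree is 1—2 (15); add 1.
Vertex order: 2, 0, 3, 4, 1. The 4th vertex is 4.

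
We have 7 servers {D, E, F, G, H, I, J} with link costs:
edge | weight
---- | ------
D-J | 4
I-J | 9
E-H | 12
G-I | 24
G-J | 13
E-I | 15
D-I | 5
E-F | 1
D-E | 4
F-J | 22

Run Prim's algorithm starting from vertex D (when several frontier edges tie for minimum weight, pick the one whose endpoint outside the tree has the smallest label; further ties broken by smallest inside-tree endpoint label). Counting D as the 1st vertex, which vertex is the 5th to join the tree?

Prim, starting at D.
Step 1: cheapest edge leaving the tree is D-E (4); add E.
Step 2: cheapest edge leaving the tree is E-F (1); add F.
Step 3: cheapest edge leaving the tree is D-J (4); add J.
Step 4: cheapest edge leaving the tree is D-I (5); add I.
Step 5: cheapest edge leaving the tree is E-H (12); add H.
Step 6: cheapest edge leaving the tree is G-J (13); add G.
Vertex order: D, E, F, J, I, H, G. The 5th vertex is I.

I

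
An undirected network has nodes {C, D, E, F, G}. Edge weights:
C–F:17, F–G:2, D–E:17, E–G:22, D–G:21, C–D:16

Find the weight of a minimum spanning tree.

52

Prim's algorithm from G:
Step 1: frontier [F–G 2, D–G 21, E–G 22] → take F–G (2); add F.
Step 2: frontier [C–F 17, D–G 21, E–G 22] → take C–F (17); add C.
Step 3: frontier [C–D 16, D–G 21, E–G 22] → take C–D (16); add D.
Step 4: frontier [D–E 17, E–G 22] → take D–E (17); add E.
MST edges: F–G, C–F, C–D, D–E; total weight 2+17+16+17 = 52.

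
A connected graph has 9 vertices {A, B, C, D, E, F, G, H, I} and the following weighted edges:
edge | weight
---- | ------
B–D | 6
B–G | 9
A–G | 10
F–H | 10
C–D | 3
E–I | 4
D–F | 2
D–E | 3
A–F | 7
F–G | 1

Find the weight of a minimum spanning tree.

Sort edges by weight, then run Kruskal:
F–G (1): add — endpoints in different components.
D–F (2): add — endpoints in different components.
C–D (3): add — endpoints in different components.
D–E (3): add — endpoints in different components.
E–I (4): add — endpoints in different components.
B–D (6): add — endpoints in different components.
A–F (7): add — endpoints in different components.
B–G (9): skip — B and G already connected.
A–G (10): skip — A and G already connected.
F–H (10): add — endpoints in different components.
MST edges: F–G, D–F, C–D, D–E, E–I, B–D, A–F, F–H; total weight 1+2+3+3+4+6+7+10 = 36.

36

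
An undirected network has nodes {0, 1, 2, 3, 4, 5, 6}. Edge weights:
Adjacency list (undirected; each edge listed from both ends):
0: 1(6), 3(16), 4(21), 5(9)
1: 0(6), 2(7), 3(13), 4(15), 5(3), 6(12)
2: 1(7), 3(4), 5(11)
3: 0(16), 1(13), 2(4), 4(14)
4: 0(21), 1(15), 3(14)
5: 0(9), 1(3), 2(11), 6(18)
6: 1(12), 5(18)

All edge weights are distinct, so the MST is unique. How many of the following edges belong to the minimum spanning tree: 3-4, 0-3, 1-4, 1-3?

Sort edges by weight, then run Kruskal:
1-5 (3): add — endpoints in different components.
2-3 (4): add — endpoints in different components.
0-1 (6): add — endpoints in different components.
1-2 (7): add — endpoints in different components.
0-5 (9): skip — 0 and 5 already connected.
2-5 (11): skip — 2 and 5 already connected.
1-6 (12): add — endpoints in different components.
1-3 (13): skip — 1 and 3 already connected.
3-4 (14): add — endpoints in different components.
MST edge set: {1-5, 2-3, 0-1, 1-2, 1-6, 3-4}.
Of the listed edges, {3-4} are in the MST → 1.

1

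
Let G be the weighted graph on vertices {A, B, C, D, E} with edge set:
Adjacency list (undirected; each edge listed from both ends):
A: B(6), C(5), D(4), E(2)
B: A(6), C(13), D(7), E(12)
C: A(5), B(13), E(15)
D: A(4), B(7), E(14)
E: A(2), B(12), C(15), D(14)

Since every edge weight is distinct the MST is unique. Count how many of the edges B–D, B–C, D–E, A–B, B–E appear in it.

Sort edges by weight, then run Kruskal:
A–E (2): add — endpoints in different components.
A–D (4): add — endpoints in different components.
A–C (5): add — endpoints in different components.
A–B (6): add — endpoints in different components.
MST edge set: {A–E, A–D, A–C, A–B}.
Of the listed edges, {A–B} are in the MST → 1.

1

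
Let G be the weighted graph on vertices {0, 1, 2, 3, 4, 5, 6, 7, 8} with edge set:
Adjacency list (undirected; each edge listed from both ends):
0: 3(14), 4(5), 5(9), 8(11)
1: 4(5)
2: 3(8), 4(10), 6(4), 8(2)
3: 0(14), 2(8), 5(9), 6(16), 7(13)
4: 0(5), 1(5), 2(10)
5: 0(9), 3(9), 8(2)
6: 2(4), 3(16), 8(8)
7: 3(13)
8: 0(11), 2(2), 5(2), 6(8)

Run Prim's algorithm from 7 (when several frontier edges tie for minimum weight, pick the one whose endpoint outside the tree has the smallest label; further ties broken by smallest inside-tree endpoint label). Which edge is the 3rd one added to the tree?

2-8

Grow the tree from 7 using Prim:
Step 1: cheapest edge leaving the tree is 3 7 (13); add 3.
Step 2: cheapest edge leaving the tree is 2 3 (8); add 2.
Step 3: cheapest edge leaving the tree is 2 8 (2); add 8.
Step 4: cheapest edge leaving the tree is 5 8 (2); add 5.
Step 5: cheapest edge leaving the tree is 2 6 (4); add 6.
Step 6: cheapest edge leaving the tree is 0 5 (9); add 0.
Step 7: cheapest edge leaving the tree is 0 4 (5); add 4.
Step 8: cheapest edge leaving the tree is 1 4 (5); add 1.
The 3rd edge added is 2 8.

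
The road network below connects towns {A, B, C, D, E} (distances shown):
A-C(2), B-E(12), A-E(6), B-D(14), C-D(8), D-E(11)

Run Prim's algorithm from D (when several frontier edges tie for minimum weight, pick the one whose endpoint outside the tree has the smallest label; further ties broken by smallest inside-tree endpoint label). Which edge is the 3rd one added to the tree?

Prim, starting at D.
Step 1: frontier [C-D 8, D-E 11, B-D 14] → take C-D (8); add C.
Step 2: frontier [A-C 2, D-E 11, B-D 14] → take A-C (2); add A.
Step 3: frontier [A-E 6, D-E 11, B-D 14] → take A-E (6); add E.
Step 4: frontier [B-D 14, B-E 12] → take B-E (12); add B.
The 3rd edge added is A-E.

A-E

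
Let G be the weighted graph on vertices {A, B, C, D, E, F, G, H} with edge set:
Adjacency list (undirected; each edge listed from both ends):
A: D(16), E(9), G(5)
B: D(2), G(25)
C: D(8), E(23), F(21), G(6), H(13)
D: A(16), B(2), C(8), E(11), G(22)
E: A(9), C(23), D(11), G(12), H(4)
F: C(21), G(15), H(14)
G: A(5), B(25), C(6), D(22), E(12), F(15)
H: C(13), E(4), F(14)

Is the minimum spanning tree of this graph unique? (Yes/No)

Kruskal: consider edges lightest-first.
B D (2): add — endpoints in different components.
E H (4): add — endpoints in different components.
A G (5): add — endpoints in different components.
C G (6): add — endpoints in different components.
C D (8): add — endpoints in different components.
A E (9): add — endpoints in different components.
D E (11): skip — D and E already connected.
E G (12): skip — E and G already connected.
C H (13): skip — C and H already connected.
F H (14): add — endpoints in different components.
Every non-tree edge has weight strictly greater than the heaviest edge on the tree path between its endpoints, so the MST is unique.

Yes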